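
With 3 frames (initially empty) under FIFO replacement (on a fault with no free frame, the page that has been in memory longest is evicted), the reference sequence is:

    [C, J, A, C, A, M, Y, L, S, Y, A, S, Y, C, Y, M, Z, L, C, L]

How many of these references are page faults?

C: miss, frames {C}
J: miss, frames {C,J}
A: miss, frames {C,J,A}
C: hit
A: hit
M: miss, evict C, frames {J,A,M}
Y: miss, evict J, frames {A,M,Y}
L: miss, evict A, frames {M,Y,L}
S: miss, evict M, frames {Y,L,S}
Y: hit
A: miss, evict Y, frames {L,S,A}
S: hit
Y: miss, evict L, frames {S,A,Y}
C: miss, evict S, frames {A,Y,C}
Y: hit
M: miss, evict A, frames {Y,C,M}
Z: miss, evict Y, frames {C,M,Z}
L: miss, evict C, frames {M,Z,L}
C: miss, evict M, frames {Z,L,C}
L: hit
Page faults: 14.

14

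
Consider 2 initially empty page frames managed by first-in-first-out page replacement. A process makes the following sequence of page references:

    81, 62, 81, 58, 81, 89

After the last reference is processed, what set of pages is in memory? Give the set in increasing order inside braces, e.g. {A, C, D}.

{81, 89}

81: miss, frames {81}
62: miss, frames {81,62}
81: hit
58: miss, evict 81, frames {62,58}
81: miss, evict 62, frames {58,81}
89: miss, evict 58, frames {81,89}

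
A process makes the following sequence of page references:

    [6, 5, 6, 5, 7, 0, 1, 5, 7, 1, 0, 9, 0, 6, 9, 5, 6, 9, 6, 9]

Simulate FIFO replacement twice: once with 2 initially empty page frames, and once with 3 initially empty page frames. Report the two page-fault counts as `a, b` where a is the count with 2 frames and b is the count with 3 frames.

14, 11

2 frames: F F . . F F F F F F F F . F . F . F F . → 14 faults.
3 frames: F F . . F F F F F . F F . F . F . . . . → 11 faults.
11 < 14: adding a frame reduced faults, as is typical.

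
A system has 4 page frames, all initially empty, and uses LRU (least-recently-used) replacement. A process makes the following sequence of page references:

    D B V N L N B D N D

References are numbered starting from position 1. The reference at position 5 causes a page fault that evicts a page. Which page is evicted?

pos 1: D -> miss, frames [D]
pos 2: B -> miss, frames [D, B]
pos 3: V -> miss, frames [D, B, V]
pos 4: N -> miss, frames [D, B, V, N]
pos 5: L -> miss, evict D, frames [B, V, N, L]
At position 5, page D is evicted.

D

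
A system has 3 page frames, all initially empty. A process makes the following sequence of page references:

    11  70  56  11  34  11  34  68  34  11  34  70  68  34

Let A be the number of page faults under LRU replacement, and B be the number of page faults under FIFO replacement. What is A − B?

Under LRU: F F F . F . . F . . . F F . → 7 faults.
Under FIFO: F F F . F F . F . . . F . F → 8 faults.
A − B = 7 − 8 = -1.

-1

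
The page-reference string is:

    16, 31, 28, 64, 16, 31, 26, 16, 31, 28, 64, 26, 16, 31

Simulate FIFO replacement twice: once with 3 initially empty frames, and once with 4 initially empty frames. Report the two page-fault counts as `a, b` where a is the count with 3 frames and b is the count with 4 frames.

3 frames: F F F F F F F . . F F . F F → 11 faults.
4 frames: F F F F . . F F F F F F F F → 12 faults.
12 > 11: adding a frame increased faults — Belady's anomaly.

11, 12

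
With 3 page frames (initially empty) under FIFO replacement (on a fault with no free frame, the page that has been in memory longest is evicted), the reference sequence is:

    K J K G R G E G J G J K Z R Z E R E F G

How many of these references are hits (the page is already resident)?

7

K: miss, frames {K}
J: miss, frames {K,J}
K: hit
G: miss, frames {K,J,G}
R: miss, evict K, frames {J,G,R}
G: hit
E: miss, evict J, frames {G,R,E}
G: hit
J: miss, evict G, frames {R,E,J}
G: miss, evict R, frames {E,J,G}
J: hit
K: miss, evict E, frames {J,G,K}
Z: miss, evict J, frames {G,K,Z}
R: miss, evict G, frames {K,Z,R}
Z: hit
E: miss, evict K, frames {Z,R,E}
R: hit
E: hit
F: miss, evict Z, frames {R,E,F}
G: miss, evict R, frames {E,F,G}
Hits: 7.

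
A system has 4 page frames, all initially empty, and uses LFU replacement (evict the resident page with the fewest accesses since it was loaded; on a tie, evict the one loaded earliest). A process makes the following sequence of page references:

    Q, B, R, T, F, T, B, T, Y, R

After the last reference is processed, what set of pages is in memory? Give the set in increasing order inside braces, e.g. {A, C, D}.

{B, R, T, Y}

Q: miss, frames [Q]
B: miss, frames [Q, B]
R: miss, frames [Q, B, R]
T: miss, frames [Q, B, R, T]
F: miss, evict Q, frames [B, R, T, F]
T: hit
B: hit
T: hit
Y: miss, evict R, frames [B, T, F, Y]
R: miss, evict F, frames [B, T, Y, R]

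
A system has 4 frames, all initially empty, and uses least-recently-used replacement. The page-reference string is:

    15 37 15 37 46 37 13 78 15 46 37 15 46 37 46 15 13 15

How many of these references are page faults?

15 → miss, frames (15)
37 → miss, frames (15 37)
15 → hit
37 → hit
46 → miss, frames (15 37 46)
37 → hit
13 → miss, frames (15 46 37 13)
78 → miss, evict 15, frames (46 37 13 78)
15 → miss, evict 46, frames (37 13 78 15)
46 → miss, evict 37, frames (13 78 15 46)
37 → miss, evict 13, frames (78 15 46 37)
15 → hit
46 → hit
37 → hit
46 → hit
15 → hit
13 → miss, evict 78, frames (37 46 15 13)
15 → hit
Page faults: 9.

9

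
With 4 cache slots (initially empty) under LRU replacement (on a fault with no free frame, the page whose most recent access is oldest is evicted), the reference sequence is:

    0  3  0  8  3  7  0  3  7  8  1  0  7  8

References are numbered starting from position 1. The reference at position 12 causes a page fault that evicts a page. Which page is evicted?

3

pos 1: 0 -> miss, frames (0)
pos 2: 3 -> miss, frames (0 3)
pos 3: 0 -> hit
pos 4: 8 -> miss, frames (3 0 8)
pos 5: 3 -> hit
pos 6: 7 -> miss, frames (0 8 3 7)
pos 7: 0 -> hit
pos 8: 3 -> hit
pos 9: 7 -> hit
pos 10: 8 -> hit
pos 11: 1 -> miss, evict 0, frames (3 7 8 1)
pos 12: 0 -> miss, evict 3, frames (7 8 1 0)
At position 12, page 3 is evicted.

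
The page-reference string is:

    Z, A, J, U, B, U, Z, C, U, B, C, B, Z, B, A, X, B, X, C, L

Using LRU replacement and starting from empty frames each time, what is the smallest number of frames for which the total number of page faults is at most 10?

5

f=1: 20 faults
f=2: 16 faults
f=3: 13 faults
f=4: 11 faults
f=5: 9 faults
f=6: 8 faults
f=7: 8 faults
f=8: 8 faults
Smallest f with faults ≤ 10 is 5.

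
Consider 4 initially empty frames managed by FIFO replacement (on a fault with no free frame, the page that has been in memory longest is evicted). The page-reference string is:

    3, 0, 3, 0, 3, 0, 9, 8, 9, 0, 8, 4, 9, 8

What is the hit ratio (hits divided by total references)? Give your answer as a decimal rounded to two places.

0.64

3 → miss, frames (3)
0 → miss, frames (3 0)
3 → hit
0 → hit
3 → hit
0 → hit
9 → miss, frames (3 0 9)
8 → miss, frames (3 0 9 8)
9 → hit
0 → hit
8 → hit
4 → miss, evict 3, frames (0 9 8 4)
9 → hit
8 → hit
Hits: 9 of 14 references → 9/14 = 0.6429.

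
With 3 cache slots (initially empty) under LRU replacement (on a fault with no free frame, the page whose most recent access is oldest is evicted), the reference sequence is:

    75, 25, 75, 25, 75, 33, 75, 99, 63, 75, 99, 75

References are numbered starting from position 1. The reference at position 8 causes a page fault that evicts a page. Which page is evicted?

pos 1: 75: miss, frames [75]
pos 2: 25: miss, frames [75, 25]
pos 3: 75: hit
pos 4: 25: hit
pos 5: 75: hit
pos 6: 33: miss, frames [25, 75, 33]
pos 7: 75: hit
pos 8: 99: miss, evict 25, frames [33, 75, 99]
At position 8, page 25 is evicted.

25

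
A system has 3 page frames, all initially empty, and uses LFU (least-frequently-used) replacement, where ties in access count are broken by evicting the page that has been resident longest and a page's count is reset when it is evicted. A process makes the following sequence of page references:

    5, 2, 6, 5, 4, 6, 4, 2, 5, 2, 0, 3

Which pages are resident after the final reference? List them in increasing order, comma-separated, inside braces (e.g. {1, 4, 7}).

5 -> miss, frames (5)
2 -> miss, frames (5 2)
6 -> miss, frames (5 2 6)
5 -> hit
4 -> miss, evict 2, frames (5 6 4)
6 -> hit
4 -> hit
2 -> miss, evict 5, frames (6 4 2)
5 -> miss, evict 2, frames (6 4 5)
2 -> miss, evict 5, frames (6 4 2)
0 -> miss, evict 2, frames (6 4 0)
3 -> miss, evict 0, frames (6 4 3)

{3, 4, 6}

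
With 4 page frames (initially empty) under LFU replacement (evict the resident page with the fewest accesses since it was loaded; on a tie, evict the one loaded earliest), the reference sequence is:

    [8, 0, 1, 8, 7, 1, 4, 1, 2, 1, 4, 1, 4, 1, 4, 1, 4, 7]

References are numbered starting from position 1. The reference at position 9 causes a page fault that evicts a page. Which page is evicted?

pos 1: 8: fault, frames (8)
pos 2: 0: fault, frames (8 0)
pos 3: 1: fault, frames (8 0 1)
pos 4: 8: hit
pos 5: 7: fault, frames (8 0 1 7)
pos 6: 1: hit
pos 7: 4: fault, evict 0, frames (8 1 7 4)
pos 8: 1: hit
pos 9: 2: fault, evict 7, frames (8 1 4 2)
At position 9, page 7 is evicted.

7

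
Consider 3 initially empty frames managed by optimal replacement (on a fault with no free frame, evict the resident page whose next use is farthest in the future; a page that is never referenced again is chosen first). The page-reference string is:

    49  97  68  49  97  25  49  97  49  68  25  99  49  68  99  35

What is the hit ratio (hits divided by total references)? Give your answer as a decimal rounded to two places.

49 -> fault, frames {49}
97 -> fault, frames {49,97}
68 -> fault, frames {49,97,68}
49 -> hit
97 -> hit
25 -> fault, evict 68, frames {49,97,25}
49 -> hit
97 -> hit
49 -> hit
68 -> fault, evict 97, frames {49,25,68}
25 -> hit
99 -> fault, evict 25, frames {49,68,99}
49 -> hit
68 -> hit
99 -> hit
35 -> fault, evict 99, frames {49,68,35}
Hits: 9 of 16 references → 9/16 = 0.5625.

0.56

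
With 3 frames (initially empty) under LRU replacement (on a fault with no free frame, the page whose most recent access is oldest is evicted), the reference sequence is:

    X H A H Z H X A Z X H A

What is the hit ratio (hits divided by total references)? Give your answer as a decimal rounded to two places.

X: miss, frames [X]
H: miss, frames [X, H]
A: miss, frames [X, H, A]
H: hit
Z: miss, evict X, frames [A, H, Z]
H: hit
X: miss, evict A, frames [Z, H, X]
A: miss, evict Z, frames [H, X, A]
Z: miss, evict H, frames [X, A, Z]
X: hit
H: miss, evict A, frames [Z, X, H]
A: miss, evict Z, frames [X, H, A]
Hits: 3 of 12 references → 3/12 = 0.2500.

0.25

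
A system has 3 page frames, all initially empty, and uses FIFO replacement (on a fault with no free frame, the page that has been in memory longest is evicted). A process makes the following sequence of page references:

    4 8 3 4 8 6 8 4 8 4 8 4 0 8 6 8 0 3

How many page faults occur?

4: miss, frames [4]
8: miss, frames [4, 8]
3: miss, frames [4, 8, 3]
4: hit
8: hit
6: miss, evict 4, frames [8, 3, 6]
8: hit
4: miss, evict 8, frames [3, 6, 4]
8: miss, evict 3, frames [6, 4, 8]
4: hit
8: hit
4: hit
0: miss, evict 6, frames [4, 8, 0]
8: hit
6: miss, evict 4, frames [8, 0, 6]
8: hit
0: hit
3: miss, evict 8, frames [0, 6, 3]
Page faults: 9.

9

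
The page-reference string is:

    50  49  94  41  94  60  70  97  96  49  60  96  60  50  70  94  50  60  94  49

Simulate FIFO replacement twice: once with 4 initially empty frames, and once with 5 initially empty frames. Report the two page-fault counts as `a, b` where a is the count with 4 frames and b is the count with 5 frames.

4 frames: F F F F . F F F F F F . . F F F . . . F → 14 faults.
5 frames: F F F F . F F F F F . . . F . F . F . . → 12 faults.
12 < 14: adding a frame reduced faults, as is typical.

14, 12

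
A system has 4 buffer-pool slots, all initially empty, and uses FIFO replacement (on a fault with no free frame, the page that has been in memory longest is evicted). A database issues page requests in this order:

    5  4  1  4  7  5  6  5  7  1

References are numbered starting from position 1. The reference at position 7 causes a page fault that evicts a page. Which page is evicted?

pos 1: 5: miss, frames (5)
pos 2: 4: miss, frames (5 4)
pos 3: 1: miss, frames (5 4 1)
pos 4: 4: hit
pos 5: 7: miss, frames (5 4 1 7)
pos 6: 5: hit
pos 7: 6: miss, evict 5, frames (4 1 7 6)
At position 7, page 5 is evicted.

5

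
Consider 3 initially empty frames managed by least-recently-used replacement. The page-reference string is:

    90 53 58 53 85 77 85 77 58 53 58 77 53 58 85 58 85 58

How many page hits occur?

90: miss, frames (90)
53: miss, frames (90 53)
58: miss, frames (90 53 58)
53: hit
85: miss, evict 90, frames (58 53 85)
77: miss, evict 58, frames (53 85 77)
85: hit
77: hit
58: miss, evict 53, frames (85 77 58)
53: miss, evict 85, frames (77 58 53)
58: hit
77: hit
53: hit
58: hit
85: miss, evict 77, frames (53 58 85)
58: hit
85: hit
58: hit
Hits: 10.

10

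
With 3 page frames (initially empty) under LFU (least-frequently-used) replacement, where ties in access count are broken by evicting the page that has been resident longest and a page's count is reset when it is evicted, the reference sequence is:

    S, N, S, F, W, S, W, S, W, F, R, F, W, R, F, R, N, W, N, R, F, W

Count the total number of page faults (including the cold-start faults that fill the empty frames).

S -> miss, frames (S)
N -> miss, frames (S N)
S -> hit
F -> miss, frames (S N F)
W -> miss, evict N, frames (S F W)
S -> hit
W -> hit
S -> hit
W -> hit
F -> hit
R -> miss, evict F, frames (S W R)
F -> miss, evict R, frames (S W F)
W -> hit
R -> miss, evict F, frames (S W R)
F -> miss, evict R, frames (S W F)
R -> miss, evict F, frames (S W R)
N -> miss, evict R, frames (S W N)
W -> hit
N -> hit
R -> miss, evict N, frames (S W R)
F -> miss, evict R, frames (S W F)
W -> hit
Page faults: 12.

12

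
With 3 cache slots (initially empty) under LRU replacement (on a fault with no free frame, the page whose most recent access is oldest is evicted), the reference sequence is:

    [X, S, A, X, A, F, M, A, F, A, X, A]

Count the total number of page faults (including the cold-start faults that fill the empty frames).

6

X: fault, frames [X]
S: fault, frames [X, S]
A: fault, frames [X, S, A]
X: hit
A: hit
F: fault, evict S, frames [X, A, F]
M: fault, evict X, frames [A, F, M]
A: hit
F: hit
A: hit
X: fault, evict M, frames [F, A, X]
A: hit
Page faults: 6.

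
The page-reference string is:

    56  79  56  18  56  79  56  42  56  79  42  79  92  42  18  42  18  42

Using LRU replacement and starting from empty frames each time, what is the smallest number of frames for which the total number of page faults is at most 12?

f=1: 18 faults
f=2: 10 faults
f=3: 6 faults
f=4: 6 faults
f=5: 5 faults
Smallest f with faults ≤ 12 is 2.

2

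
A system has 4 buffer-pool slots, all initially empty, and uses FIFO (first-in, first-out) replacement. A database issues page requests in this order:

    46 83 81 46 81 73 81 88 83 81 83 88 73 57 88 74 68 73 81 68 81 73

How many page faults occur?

10

46: miss, frames [46]
83: miss, frames [46, 83]
81: miss, frames [46, 83, 81]
46: hit
81: hit
73: miss, frames [46, 83, 81, 73]
81: hit
88: miss, evict 46, frames [83, 81, 73, 88]
83: hit
81: hit
83: hit
88: hit
73: hit
57: miss, evict 83, frames [81, 73, 88, 57]
88: hit
74: miss, evict 81, frames [73, 88, 57, 74]
68: miss, evict 73, frames [88, 57, 74, 68]
73: miss, evict 88, frames [57, 74, 68, 73]
81: miss, evict 57, frames [74, 68, 73, 81]
68: hit
81: hit
73: hit
Page faults: 10.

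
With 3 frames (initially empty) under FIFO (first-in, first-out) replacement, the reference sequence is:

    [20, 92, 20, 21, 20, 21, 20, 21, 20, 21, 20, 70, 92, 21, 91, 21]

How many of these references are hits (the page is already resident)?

11

20 -> fault, frames [20]
92 -> fault, frames [20, 92]
20 -> hit
21 -> fault, frames [20, 92, 21]
20 -> hit
21 -> hit
20 -> hit
21 -> hit
20 -> hit
21 -> hit
20 -> hit
70 -> fault, evict 20, frames [92, 21, 70]
92 -> hit
21 -> hit
91 -> fault, evict 92, frames [21, 70, 91]
21 -> hit
Hits: 11.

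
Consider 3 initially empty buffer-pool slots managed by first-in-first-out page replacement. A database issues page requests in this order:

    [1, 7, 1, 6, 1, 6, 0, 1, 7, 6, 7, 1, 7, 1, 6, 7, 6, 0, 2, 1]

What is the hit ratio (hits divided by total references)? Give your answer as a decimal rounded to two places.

0.50

1 → fault, frames (1)
7 → fault, frames (1 7)
1 → hit
6 → fault, frames (1 7 6)
1 → hit
6 → hit
0 → fault, evict 1, frames (7 6 0)
1 → fault, evict 7, frames (6 0 1)
7 → fault, evict 6, frames (0 1 7)
6 → fault, evict 0, frames (1 7 6)
7 → hit
1 → hit
7 → hit
1 → hit
6 → hit
7 → hit
6 → hit
0 → fault, evict 1, frames (7 6 0)
2 → fault, evict 7, frames (6 0 2)
1 → fault, evict 6, frames (0 2 1)
Hits: 10 of 20 references → 10/20 = 0.5000.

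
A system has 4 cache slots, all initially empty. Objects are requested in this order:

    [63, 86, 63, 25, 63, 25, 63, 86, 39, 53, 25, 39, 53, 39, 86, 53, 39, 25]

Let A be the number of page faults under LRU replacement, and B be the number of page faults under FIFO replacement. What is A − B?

Under LRU: F F . F . . . . F F F . . . . . . . → 6 faults.
Under FIFO: F F . F . . . . F F . . . . . . . . → 5 faults.
A − B = 6 − 5 = 1.

1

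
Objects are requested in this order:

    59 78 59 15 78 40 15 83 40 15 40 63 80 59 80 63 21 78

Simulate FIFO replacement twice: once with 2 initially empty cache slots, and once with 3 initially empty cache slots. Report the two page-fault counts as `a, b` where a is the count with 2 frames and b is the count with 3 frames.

2 frames: F F . F . F . F . F F F F F . F F F → 13 faults.
3 frames: F F . F . F . F . . . F F F . . F F → 10 faults.
10 < 13: adding a frame reduced faults, as is typical.

13, 10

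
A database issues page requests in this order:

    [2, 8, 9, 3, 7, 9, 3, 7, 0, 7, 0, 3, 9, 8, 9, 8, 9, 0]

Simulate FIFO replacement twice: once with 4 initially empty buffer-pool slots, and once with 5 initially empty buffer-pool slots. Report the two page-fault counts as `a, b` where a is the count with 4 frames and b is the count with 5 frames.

4 frames: F F F F F . . . F . . . . F F . . . → 8 faults.
5 frames: F F F F F . . . F . . . . . . . . . → 6 faults.
6 < 8: adding a frame reduced faults, as is typical.

8, 6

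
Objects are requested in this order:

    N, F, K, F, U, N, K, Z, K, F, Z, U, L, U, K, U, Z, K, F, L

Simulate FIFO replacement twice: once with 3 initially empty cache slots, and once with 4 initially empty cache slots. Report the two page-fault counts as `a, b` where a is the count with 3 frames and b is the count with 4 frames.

3 frames: F F F . F F . F F F . F F . F . F . F F → 14 faults.
4 frames: F F F . F . . F . . . . F . . . . . F . → 7 faults.
7 < 14: adding a frame reduced faults, as is typical.

14, 7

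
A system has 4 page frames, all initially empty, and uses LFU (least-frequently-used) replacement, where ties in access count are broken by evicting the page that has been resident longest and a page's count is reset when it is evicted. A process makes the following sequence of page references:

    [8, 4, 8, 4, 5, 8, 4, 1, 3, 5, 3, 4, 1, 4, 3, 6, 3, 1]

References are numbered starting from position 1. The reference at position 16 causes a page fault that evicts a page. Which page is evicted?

pos 1: 8 → fault, frames (8)
pos 2: 4 → fault, frames (8 4)
pos 3: 8 → hit
pos 4: 4 → hit
pos 5: 5 → fault, frames (8 4 5)
pos 6: 8 → hit
pos 7: 4 → hit
pos 8: 1 → fault, frames (8 4 5 1)
pos 9: 3 → fault, evict 5, frames (8 4 1 3)
pos 10: 5 → fault, evict 1, frames (8 4 3 5)
pos 11: 3 → hit
pos 12: 4 → hit
pos 13: 1 → fault, evict 5, frames (8 4 3 1)
pos 14: 4 → hit
pos 15: 3 → hit
pos 16: 6 → fault, evict 1, frames (8 4 3 6)
At position 16, page 1 is evicted.

1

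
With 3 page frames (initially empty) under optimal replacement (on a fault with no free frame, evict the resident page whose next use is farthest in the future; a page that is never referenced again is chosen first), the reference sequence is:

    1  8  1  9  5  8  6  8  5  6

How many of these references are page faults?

5

1: fault, frames {1}
8: fault, frames {1,8}
1: hit
9: fault, frames {1,8,9}
5: fault, evict 9, frames {1,8,5}
8: hit
6: fault, evict 1, frames {8,5,6}
8: hit
5: hit
6: hit
Page faults: 5.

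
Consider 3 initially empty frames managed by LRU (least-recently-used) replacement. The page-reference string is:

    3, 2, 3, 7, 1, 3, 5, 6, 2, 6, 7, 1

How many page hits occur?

3 -> miss, frames [3]
2 -> miss, frames [3, 2]
3 -> hit
7 -> miss, frames [2, 3, 7]
1 -> miss, evict 2, frames [3, 7, 1]
3 -> hit
5 -> miss, evict 7, frames [1, 3, 5]
6 -> miss, evict 1, frames [3, 5, 6]
2 -> miss, evict 3, frames [5, 6, 2]
6 -> hit
7 -> miss, evict 5, frames [2, 6, 7]
1 -> miss, evict 2, frames [6, 7, 1]
Hits: 3.

3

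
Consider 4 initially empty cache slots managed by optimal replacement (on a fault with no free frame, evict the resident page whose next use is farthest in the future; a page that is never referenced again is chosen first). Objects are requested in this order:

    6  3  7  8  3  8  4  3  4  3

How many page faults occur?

6 → fault, frames [6]
3 → fault, frames [6, 3]
7 → fault, frames [6, 3, 7]
8 → fault, frames [6, 3, 7, 8]
3 → hit
8 → hit
4 → fault, evict 8, frames [6, 3, 7, 4]
3 → hit
4 → hit
3 → hit
Page faults: 5.

5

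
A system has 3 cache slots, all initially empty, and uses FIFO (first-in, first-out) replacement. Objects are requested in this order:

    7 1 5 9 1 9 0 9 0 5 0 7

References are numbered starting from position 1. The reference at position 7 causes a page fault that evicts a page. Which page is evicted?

pos 1: 7: miss, frames (7)
pos 2: 1: miss, frames (7 1)
pos 3: 5: miss, frames (7 1 5)
pos 4: 9: miss, evict 7, frames (1 5 9)
pos 5: 1: hit
pos 6: 9: hit
pos 7: 0: miss, evict 1, frames (5 9 0)
At position 7, page 1 is evicted.

1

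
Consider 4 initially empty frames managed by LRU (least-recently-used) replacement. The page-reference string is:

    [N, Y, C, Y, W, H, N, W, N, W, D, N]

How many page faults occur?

N -> miss, frames (N)
Y -> miss, frames (N Y)
C -> miss, frames (N Y C)
Y -> hit
W -> miss, frames (N C Y W)
H -> miss, evict N, frames (C Y W H)
N -> miss, evict C, frames (Y W H N)
W -> hit
N -> hit
W -> hit
D -> miss, evict Y, frames (H N W D)
N -> hit
Page faults: 7.

7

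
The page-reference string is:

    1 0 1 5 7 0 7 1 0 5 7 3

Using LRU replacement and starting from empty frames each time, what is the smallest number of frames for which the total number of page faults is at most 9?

f=1: 12 faults
f=2: 10 faults
f=3: 9 faults
f=4: 5 faults
f=5: 5 faults
Smallest f with faults ≤ 9 is 3.

3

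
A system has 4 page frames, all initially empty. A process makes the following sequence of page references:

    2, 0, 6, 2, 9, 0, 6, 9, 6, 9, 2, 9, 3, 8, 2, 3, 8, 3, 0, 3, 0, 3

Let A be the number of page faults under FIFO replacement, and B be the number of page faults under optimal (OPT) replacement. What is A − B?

Under FIFO: F F F . F . . . . . . . F F F . . . F . . . → 8 faults.
Under OPT: F F F . F . . . . . . . F F . . . . . . . . → 6 faults.
A − B = 8 − 6 = 2.

2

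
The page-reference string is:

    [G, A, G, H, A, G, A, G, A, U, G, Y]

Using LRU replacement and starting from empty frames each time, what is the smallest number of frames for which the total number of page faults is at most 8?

f=1: 12 faults
f=2: 8 faults
f=3: 5 faults
f=4: 5 faults
f=5: 5 faults
Smallest f with faults ≤ 8 is 2.

2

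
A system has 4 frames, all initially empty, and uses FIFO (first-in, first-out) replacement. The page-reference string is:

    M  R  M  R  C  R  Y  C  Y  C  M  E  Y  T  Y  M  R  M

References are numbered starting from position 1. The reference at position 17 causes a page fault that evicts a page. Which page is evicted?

Y

pos 1: M → miss, frames (M)
pos 2: R → miss, frames (M R)
pos 3: M → hit
pos 4: R → hit
pos 5: C → miss, frames (M R C)
pos 6: R → hit
pos 7: Y → miss, frames (M R C Y)
pos 8: C → hit
pos 9: Y → hit
pos 10: C → hit
pos 11: M → hit
pos 12: E → miss, evict M, frames (R C Y E)
pos 13: Y → hit
pos 14: T → miss, evict R, frames (C Y E T)
pos 15: Y → hit
pos 16: M → miss, evict C, frames (Y E T M)
pos 17: R → miss, evict Y, frames (E T M R)
At position 17, page Y is evicted.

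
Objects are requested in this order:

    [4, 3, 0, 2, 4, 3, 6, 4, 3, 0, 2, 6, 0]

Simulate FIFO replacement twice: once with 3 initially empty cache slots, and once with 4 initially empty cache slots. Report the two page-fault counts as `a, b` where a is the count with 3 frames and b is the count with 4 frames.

9, 10

3 frames: F F F F F F F . . F F . . → 9 faults.
4 frames: F F F F . . F F F F F F . → 10 faults.
10 > 9: adding a frame increased faults — Belady's anomaly.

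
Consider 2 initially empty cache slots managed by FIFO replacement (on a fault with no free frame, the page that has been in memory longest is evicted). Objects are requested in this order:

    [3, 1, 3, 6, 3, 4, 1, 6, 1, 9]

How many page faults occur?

3: miss, frames {3}
1: miss, frames {3,1}
3: hit
6: miss, evict 3, frames {1,6}
3: miss, evict 1, frames {6,3}
4: miss, evict 6, frames {3,4}
1: miss, evict 3, frames {4,1}
6: miss, evict 4, frames {1,6}
1: hit
9: miss, evict 1, frames {6,9}
Page faults: 8.

8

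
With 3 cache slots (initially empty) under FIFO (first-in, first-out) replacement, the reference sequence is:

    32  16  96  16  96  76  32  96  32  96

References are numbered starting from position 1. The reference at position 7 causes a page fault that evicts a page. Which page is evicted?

16

pos 1: 32: miss, frames (32)
pos 2: 16: miss, frames (32 16)
pos 3: 96: miss, frames (32 16 96)
pos 4: 16: hit
pos 5: 96: hit
pos 6: 76: miss, evict 32, frames (16 96 76)
pos 7: 32: miss, evict 16, frames (96 76 32)
At position 7, page 16 is evicted.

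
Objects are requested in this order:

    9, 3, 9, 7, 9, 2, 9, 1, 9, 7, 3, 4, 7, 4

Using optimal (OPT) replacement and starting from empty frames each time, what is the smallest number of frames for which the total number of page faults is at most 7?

3

f=1: 14 faults
f=2: 8 faults
f=3: 7 faults
f=4: 6 faults
f=5: 6 faults
f=6: 6 faults
Smallest f with faults ≤ 7 is 3.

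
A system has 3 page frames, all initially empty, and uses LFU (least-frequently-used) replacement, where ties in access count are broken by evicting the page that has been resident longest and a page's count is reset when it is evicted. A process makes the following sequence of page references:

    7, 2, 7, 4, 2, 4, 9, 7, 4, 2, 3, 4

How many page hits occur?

6

7 → miss, frames [7]
2 → miss, frames [7, 2]
7 → hit
4 → miss, frames [7, 2, 4]
2 → hit
4 → hit
9 → miss, evict 7, frames [2, 4, 9]
7 → miss, evict 9, frames [2, 4, 7]
4 → hit
2 → hit
3 → miss, evict 7, frames [2, 4, 3]
4 → hit
Hits: 6.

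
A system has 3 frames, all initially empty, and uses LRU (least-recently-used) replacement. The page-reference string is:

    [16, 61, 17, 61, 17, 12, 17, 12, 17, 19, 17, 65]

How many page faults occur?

16 -> miss, frames {16}
61 -> miss, frames {16,61}
17 -> miss, frames {16,61,17}
61 -> hit
17 -> hit
12 -> miss, evict 16, frames {61,17,12}
17 -> hit
12 -> hit
17 -> hit
19 -> miss, evict 61, frames {12,17,19}
17 -> hit
65 -> miss, evict 12, frames {19,17,65}
Page faults: 6.

6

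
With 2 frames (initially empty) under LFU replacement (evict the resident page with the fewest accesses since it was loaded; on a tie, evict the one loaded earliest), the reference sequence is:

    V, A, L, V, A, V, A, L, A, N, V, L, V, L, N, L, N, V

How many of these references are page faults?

V -> miss, frames {V}
A -> miss, frames {V,A}
L -> miss, evict V, frames {A,L}
V -> miss, evict A, frames {L,V}
A -> miss, evict L, frames {V,A}
V -> hit
A -> hit
L -> miss, evict V, frames {A,L}
A -> hit
N -> miss, evict L, frames {A,N}
V -> miss, evict N, frames {A,V}
L -> miss, evict V, frames {A,L}
V -> miss, evict L, frames {A,V}
L -> miss, evict V, frames {A,L}
N -> miss, evict L, frames {A,N}
L -> miss, evict N, frames {A,L}
N -> miss, evict L, frames {A,N}
V -> miss, evict N, frames {A,V}
Page faults: 15.

15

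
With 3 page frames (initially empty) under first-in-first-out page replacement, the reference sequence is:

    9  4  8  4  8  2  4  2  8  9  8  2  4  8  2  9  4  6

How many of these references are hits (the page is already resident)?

7

9 → fault, frames (9)
4 → fault, frames (9 4)
8 → fault, frames (9 4 8)
4 → hit
8 → hit
2 → fault, evict 9, frames (4 8 2)
4 → hit
2 → hit
8 → hit
9 → fault, evict 4, frames (8 2 9)
8 → hit
2 → hit
4 → fault, evict 8, frames (2 9 4)
8 → fault, evict 2, frames (9 4 8)
2 → fault, evict 9, frames (4 8 2)
9 → fault, evict 4, frames (8 2 9)
4 → fault, evict 8, frames (2 9 4)
6 → fault, evict 2, frames (9 4 6)
Hits: 7.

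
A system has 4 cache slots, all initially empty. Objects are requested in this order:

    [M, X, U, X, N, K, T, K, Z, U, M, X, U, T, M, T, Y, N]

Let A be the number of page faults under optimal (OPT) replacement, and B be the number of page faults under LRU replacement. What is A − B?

Under OPT: F F F . F F F . F . . F . . . . F F → 10 faults.
Under LRU: F F F . F F F . F F F F . F . . F F → 13 faults.
A − B = 10 − 13 = -3.

-3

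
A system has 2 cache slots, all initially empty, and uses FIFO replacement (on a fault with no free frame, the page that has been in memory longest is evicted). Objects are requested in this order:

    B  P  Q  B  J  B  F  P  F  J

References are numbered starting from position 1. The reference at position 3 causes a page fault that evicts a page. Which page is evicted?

pos 1: B: fault, frames [B]
pos 2: P: fault, frames [B, P]
pos 3: Q: fault, evict B, frames [P, Q]
At position 3, page B is evicted.

B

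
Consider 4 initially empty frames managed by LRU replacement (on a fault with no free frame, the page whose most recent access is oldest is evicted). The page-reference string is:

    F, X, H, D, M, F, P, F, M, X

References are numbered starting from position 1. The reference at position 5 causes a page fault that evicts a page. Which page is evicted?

pos 1: F → fault, frames {F}
pos 2: X → fault, frames {F,X}
pos 3: H → fault, frames {F,X,H}
pos 4: D → fault, frames {F,X,H,D}
pos 5: M → fault, evict F, frames {X,H,D,M}
At position 5, page F is evicted.

F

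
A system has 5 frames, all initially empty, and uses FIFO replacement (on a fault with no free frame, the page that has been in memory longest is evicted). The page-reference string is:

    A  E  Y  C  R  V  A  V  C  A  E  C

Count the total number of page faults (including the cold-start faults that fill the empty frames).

A → fault, frames [A]
E → fault, frames [A, E]
Y → fault, frames [A, E, Y]
C → fault, frames [A, E, Y, C]
R → fault, frames [A, E, Y, C, R]
V → fault, evict A, frames [E, Y, C, R, V]
A → fault, evict E, frames [Y, C, R, V, A]
V → hit
C → hit
A → hit
E → fault, evict Y, frames [C, R, V, A, E]
C → hit
Page faults: 8.

8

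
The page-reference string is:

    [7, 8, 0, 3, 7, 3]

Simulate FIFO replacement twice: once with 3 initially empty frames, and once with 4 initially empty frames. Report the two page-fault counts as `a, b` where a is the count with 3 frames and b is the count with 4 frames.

3 frames: F F F F F . → 5 faults.
4 frames: F F F F . . → 4 faults.
4 < 5: adding a frame reduced faults, as is typical.

5, 4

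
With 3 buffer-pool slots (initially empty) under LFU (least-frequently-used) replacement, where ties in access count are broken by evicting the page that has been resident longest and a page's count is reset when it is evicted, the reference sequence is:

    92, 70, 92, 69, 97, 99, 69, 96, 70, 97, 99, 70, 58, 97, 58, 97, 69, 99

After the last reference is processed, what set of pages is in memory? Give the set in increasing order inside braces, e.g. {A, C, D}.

92 → fault, frames [92]
70 → fault, frames [92, 70]
92 → hit
69 → fault, frames [92, 70, 69]
97 → fault, evict 70, frames [92, 69, 97]
99 → fault, evict 69, frames [92, 97, 99]
69 → fault, evict 97, frames [92, 99, 69]
96 → fault, evict 99, frames [92, 69, 96]
70 → fault, evict 69, frames [92, 96, 70]
97 → fault, evict 96, frames [92, 70, 97]
99 → fault, evict 70, frames [92, 97, 99]
70 → fault, evict 97, frames [92, 99, 70]
58 → fault, evict 99, frames [92, 70, 58]
97 → fault, evict 70, frames [92, 58, 97]
58 → hit
97 → hit
69 → fault, evict 92, frames [58, 97, 69]
99 → fault, evict 69, frames [58, 97, 99]

{58, 97, 99}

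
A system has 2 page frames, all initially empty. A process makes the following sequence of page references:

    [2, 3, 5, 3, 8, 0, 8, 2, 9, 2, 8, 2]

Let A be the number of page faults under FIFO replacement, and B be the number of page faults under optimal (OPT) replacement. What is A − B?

1

Under FIFO: F F F . F F . F F . F F → 9 faults.
Under OPT: F F F . F F . F F . F . → 8 faults.
A − B = 9 − 8 = 1.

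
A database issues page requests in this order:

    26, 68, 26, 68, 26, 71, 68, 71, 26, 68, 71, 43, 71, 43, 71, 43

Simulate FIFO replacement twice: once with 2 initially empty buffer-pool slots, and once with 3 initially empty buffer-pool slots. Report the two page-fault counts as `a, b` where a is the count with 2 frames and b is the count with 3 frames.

2 frames: F F . . . F . . F F F F . . . . → 7 faults.
3 frames: F F . . . F . . . . . F . . . . → 4 faults.
4 < 7: adding a frame reduced faults, as is typical.

7, 4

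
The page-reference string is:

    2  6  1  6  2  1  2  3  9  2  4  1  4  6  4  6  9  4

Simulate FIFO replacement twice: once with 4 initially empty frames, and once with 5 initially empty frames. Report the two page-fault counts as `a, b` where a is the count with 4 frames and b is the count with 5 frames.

4 frames: F F F . . . . F F F F F . F . . F . → 10 faults.
5 frames: F F F . . . . F F . F . . . . . . . → 6 faults.
6 < 10: adding a frame reduced faults, as is typical.

10, 6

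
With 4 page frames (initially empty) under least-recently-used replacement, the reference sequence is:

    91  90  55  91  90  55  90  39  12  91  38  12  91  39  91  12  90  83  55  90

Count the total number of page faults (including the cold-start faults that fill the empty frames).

91: miss, frames [91]
90: miss, frames [91, 90]
55: miss, frames [91, 90, 55]
91: hit
90: hit
55: hit
90: hit
39: miss, frames [91, 55, 90, 39]
12: miss, evict 91, frames [55, 90, 39, 12]
91: miss, evict 55, frames [90, 39, 12, 91]
38: miss, evict 90, frames [39, 12, 91, 38]
12: hit
91: hit
39: hit
91: hit
12: hit
90: miss, evict 38, frames [39, 91, 12, 90]
83: miss, evict 39, frames [91, 12, 90, 83]
55: miss, evict 91, frames [12, 90, 83, 55]
90: hit
Page faults: 10.

10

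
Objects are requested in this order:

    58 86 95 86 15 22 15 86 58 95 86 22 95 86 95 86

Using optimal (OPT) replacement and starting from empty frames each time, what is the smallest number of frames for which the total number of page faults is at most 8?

f=1: 16 faults
f=2: 10 faults
f=3: 7 faults
f=4: 6 faults
f=5: 5 faults
Smallest f with faults ≤ 8 is 3.

3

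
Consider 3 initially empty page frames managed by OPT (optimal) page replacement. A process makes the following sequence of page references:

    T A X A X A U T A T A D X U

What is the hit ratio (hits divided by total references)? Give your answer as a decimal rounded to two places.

0.57

T → miss, frames {T}
A → miss, frames {T,A}
X → miss, frames {T,A,X}
A → hit
X → hit
A → hit
U → miss, evict X, frames {T,A,U}
T → hit
A → hit
T → hit
A → hit
D → miss, evict A, frames {T,U,D}
X → miss, evict D, frames {T,U,X}
U → hit
Hits: 8 of 14 references → 8/14 = 0.5714.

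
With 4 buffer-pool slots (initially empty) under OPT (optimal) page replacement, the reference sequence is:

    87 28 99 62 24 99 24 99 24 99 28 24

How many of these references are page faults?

5

87 -> fault, frames [87]
28 -> fault, frames [87, 28]
99 -> fault, frames [87, 28, 99]
62 -> fault, frames [87, 28, 99, 62]
24 -> fault, evict 62, frames [87, 28, 99, 24]
99 -> hit
24 -> hit
99 -> hit
24 -> hit
99 -> hit
28 -> hit
24 -> hit
Page faults: 5.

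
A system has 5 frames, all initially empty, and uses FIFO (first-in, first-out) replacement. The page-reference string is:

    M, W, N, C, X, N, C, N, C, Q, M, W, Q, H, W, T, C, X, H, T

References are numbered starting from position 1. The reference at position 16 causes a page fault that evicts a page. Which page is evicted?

X

pos 1: M → miss, frames {M}
pos 2: W → miss, frames {M,W}
pos 3: N → miss, frames {M,W,N}
pos 4: C → miss, frames {M,W,N,C}
pos 5: X → miss, frames {M,W,N,C,X}
pos 6: N → hit
pos 7: C → hit
pos 8: N → hit
pos 9: C → hit
pos 10: Q → miss, evict M, frames {W,N,C,X,Q}
pos 11: M → miss, evict W, frames {N,C,X,Q,M}
pos 12: W → miss, evict N, frames {C,X,Q,M,W}
pos 13: Q → hit
pos 14: H → miss, evict C, frames {X,Q,M,W,H}
pos 15: W → hit
pos 16: T → miss, evict X, frames {Q,M,W,H,T}
At position 16, page X is evicted.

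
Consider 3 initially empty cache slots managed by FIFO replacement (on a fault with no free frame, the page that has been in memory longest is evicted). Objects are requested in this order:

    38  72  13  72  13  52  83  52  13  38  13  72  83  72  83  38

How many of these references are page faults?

10

38 -> fault, frames (38)
72 -> fault, frames (38 72)
13 -> fault, frames (38 72 13)
72 -> hit
13 -> hit
52 -> fault, evict 38, frames (72 13 52)
83 -> fault, evict 72, frames (13 52 83)
52 -> hit
13 -> hit
38 -> fault, evict 13, frames (52 83 38)
13 -> fault, evict 52, frames (83 38 13)
72 -> fault, evict 83, frames (38 13 72)
83 -> fault, evict 38, frames (13 72 83)
72 -> hit
83 -> hit
38 -> fault, evict 13, frames (72 83 38)
Page faults: 10.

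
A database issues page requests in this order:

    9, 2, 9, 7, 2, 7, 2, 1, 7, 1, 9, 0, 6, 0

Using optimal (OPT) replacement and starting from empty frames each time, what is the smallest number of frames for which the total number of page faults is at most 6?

3

f=1: 14 faults
f=2: 7 faults
f=3: 6 faults
f=4: 6 faults
f=5: 6 faults
f=6: 6 faults
Smallest f with faults ≤ 6 is 3.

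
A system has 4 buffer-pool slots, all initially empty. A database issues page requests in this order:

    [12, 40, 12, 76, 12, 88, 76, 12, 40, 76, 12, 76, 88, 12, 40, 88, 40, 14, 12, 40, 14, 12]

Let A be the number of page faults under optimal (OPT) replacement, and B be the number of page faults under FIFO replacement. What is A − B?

Under OPT: F F . F . F . . . . . . . . . . . F . . . . → 5 faults.
Under FIFO: F F . F . F . . . . . . . . . . . F F F . . → 7 faults.
A − B = 5 − 7 = -2.

-2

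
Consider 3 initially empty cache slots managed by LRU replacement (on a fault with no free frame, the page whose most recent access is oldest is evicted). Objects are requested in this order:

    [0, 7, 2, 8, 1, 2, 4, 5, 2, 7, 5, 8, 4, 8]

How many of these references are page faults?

10

0 -> fault, frames (0)
7 -> fault, frames (0 7)
2 -> fault, frames (0 7 2)
8 -> fault, evict 0, frames (7 2 8)
1 -> fault, evict 7, frames (2 8 1)
2 -> hit
4 -> fault, evict 8, frames (1 2 4)
5 -> fault, evict 1, frames (2 4 5)
2 -> hit
7 -> fault, evict 4, frames (5 2 7)
5 -> hit
8 -> fault, evict 2, frames (7 5 8)
4 -> fault, evict 7, frames (5 8 4)
8 -> hit
Page faults: 10.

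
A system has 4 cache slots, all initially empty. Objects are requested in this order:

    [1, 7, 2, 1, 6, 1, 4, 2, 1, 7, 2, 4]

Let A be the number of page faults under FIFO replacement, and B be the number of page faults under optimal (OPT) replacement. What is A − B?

3

Under FIFO: F F F . F . F . F F F . → 8 faults.
Under OPT: F F F . F . F . . . . . → 5 faults.
A − B = 8 − 5 = 3.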